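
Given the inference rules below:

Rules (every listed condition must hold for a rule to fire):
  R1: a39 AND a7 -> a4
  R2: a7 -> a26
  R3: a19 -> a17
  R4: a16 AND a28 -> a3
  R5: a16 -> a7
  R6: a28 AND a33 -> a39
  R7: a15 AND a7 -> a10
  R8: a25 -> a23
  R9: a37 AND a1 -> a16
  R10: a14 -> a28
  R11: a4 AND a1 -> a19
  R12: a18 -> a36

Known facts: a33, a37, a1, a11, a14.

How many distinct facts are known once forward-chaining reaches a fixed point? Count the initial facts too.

Round 1: R9 [a37 AND a1 -> a16]; R10 [a14 -> a28]. New: a16, a28.
Round 2: R4 [a16 AND a28 -> a3]; R5 [a16 -> a7]; R6 [a28 AND a33 -> a39]. New: a3, a7, a39.
Round 3: R1 [a39 AND a7 -> a4]; R2 [a7 -> a26]. New: a4, a26.
Round 4: R11 [a4 AND a1 -> a19]. New: a19.
Round 5: R3 [a19 -> a17]. New: a17.
Closure: {a1, a11, a14, a16, a17, a19, a26, a28, a3, a33, a37, a39, a4, a7} — 14 facts.

14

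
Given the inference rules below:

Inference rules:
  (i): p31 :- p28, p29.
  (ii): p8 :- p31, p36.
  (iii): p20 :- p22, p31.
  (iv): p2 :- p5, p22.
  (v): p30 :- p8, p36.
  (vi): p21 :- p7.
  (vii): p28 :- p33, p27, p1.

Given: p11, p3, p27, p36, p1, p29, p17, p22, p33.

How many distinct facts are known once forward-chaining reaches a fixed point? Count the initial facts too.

14

Round 1: (vii) [p28 :- p33, p27, p1.]. Adds p28.
Round 2: (i) [p31 :- p28, p29.]. Adds p31.
Round 3: (ii) [p8 :- p31, p36.]; (iii) [p20 :- p22, p31.]. Adds p8, p20.
Round 4: (v) [p30 :- p8, p36.]. Adds p30.
Closure: {p1, p11, p17, p20, p22, p27, p28, p29, p3, p30, p31, p33, p36, p8} — 14 facts.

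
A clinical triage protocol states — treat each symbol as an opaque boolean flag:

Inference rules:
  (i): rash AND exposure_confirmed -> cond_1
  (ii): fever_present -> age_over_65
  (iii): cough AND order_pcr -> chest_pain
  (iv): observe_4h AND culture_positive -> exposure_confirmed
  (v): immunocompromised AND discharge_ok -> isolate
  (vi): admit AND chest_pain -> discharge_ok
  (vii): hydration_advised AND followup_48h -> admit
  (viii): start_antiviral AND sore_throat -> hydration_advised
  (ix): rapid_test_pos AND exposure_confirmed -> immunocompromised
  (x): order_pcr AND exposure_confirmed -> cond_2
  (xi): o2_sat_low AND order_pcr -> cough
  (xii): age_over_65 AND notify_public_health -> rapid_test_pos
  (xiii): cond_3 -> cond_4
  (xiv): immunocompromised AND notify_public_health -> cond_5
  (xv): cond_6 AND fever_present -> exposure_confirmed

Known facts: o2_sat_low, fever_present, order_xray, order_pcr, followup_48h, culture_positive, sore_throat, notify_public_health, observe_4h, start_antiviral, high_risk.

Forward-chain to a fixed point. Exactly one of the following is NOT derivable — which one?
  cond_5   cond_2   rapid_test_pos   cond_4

Round 1 fires (ii), (iv), (viii), (xi), giving age_over_65, exposure_confirmed, hydration_advised, cough.
Round 2 fires (iii), (vii), (x), (xii), giving chest_pain, admit, cond_2, rapid_test_pos.
Round 3 fires (vi), (ix), giving discharge_ok, immunocompromised.
Round 4 fires (v), (xiv), giving isolate, cond_5.
Derived: cond_5 (round 4), cond_2 (round 2), rapid_test_pos (round 2). cond_4 never appears in any round.

cond_4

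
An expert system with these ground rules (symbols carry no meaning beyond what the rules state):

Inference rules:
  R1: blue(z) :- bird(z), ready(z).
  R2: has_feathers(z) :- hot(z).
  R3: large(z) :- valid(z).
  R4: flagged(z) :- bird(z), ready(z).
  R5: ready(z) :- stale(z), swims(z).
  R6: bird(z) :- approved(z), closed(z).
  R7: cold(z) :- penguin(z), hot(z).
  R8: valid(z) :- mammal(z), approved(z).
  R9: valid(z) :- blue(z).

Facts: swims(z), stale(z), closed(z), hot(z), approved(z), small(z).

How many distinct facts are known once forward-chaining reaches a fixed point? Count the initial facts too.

13

Round 1: R2 [has_feathers(z) :- hot(z).]; R5 [ready(z) :- stale(z), swims(z).]; R6 [bird(z) :- approved(z), closed(z).]. Adds has_feathers(z), ready(z), bird(z).
Round 2: R1 [blue(z) :- bird(z), ready(z).]; R4 [flagged(z) :- bird(z), ready(z).]. Adds blue(z), flagged(z).
Round 3: R9 [valid(z) :- blue(z).]. Adds valid(z).
Round 4: R3 [large(z) :- valid(z).]. Adds large(z).
Closure: {approved(z), bird(z), blue(z), closed(z), flagged(z), has_feathers(z), hot(z), large(z), ready(z), small(z), stale(z), swims(z), valid(z)} — 13 facts.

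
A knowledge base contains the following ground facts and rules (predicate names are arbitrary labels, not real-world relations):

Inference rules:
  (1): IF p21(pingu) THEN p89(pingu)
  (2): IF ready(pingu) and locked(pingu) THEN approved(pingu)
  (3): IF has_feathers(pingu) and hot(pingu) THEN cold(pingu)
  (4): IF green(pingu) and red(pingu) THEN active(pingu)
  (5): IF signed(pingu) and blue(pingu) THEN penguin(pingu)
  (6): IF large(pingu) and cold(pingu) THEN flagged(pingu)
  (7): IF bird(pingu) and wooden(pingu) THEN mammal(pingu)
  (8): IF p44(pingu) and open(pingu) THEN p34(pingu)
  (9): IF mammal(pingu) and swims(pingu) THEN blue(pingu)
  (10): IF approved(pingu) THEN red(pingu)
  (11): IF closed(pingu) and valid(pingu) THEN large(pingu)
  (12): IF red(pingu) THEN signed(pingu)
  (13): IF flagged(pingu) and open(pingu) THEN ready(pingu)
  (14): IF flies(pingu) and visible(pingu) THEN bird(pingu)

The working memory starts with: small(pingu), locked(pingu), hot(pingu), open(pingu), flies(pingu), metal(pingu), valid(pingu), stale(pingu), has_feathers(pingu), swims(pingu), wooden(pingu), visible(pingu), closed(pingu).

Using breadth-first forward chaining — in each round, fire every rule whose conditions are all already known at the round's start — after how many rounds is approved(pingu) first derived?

Round 1 — (3), (11), (14), derive cold(pingu), large(pingu), bird(pingu).
Round 2 — (6), (7), derive flagged(pingu), mammal(pingu).
Round 3 — (9), (13), derive blue(pingu), ready(pingu).
Round 4 — (2), derive approved(pingu).
approved(pingu) first appears in round 4.

4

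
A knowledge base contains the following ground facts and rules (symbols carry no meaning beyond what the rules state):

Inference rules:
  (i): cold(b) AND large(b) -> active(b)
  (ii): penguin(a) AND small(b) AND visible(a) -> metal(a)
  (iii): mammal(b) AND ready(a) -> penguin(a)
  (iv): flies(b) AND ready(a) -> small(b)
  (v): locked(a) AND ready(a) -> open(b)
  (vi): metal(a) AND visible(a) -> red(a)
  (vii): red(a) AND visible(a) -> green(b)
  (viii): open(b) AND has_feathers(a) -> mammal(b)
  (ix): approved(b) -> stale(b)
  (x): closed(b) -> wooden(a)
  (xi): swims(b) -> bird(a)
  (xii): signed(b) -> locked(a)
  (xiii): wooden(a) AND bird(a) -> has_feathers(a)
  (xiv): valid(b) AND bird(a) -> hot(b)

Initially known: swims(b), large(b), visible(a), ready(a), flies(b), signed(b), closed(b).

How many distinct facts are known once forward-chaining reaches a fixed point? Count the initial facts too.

Round 1 fires (iv), (x), (xi), (xii), giving small(b), wooden(a), bird(a), locked(a).
Round 2 fires (v), (xiii), giving open(b), has_feathers(a).
Round 3 fires (viii), giving mammal(b).
Round 4 fires (iii), giving penguin(a).
Round 5 fires (ii), giving metal(a).
Round 6 fires (vi), giving red(a).
Round 7 fires (vii), giving green(b).
Closure: {bird(a), closed(b), flies(b), green(b), has_feathers(a), large(b), locked(a), mammal(b), metal(a), open(b), penguin(a), ready(a), red(a), signed(b), small(b), swims(b), visible(a), wooden(a)} — 18 facts.

18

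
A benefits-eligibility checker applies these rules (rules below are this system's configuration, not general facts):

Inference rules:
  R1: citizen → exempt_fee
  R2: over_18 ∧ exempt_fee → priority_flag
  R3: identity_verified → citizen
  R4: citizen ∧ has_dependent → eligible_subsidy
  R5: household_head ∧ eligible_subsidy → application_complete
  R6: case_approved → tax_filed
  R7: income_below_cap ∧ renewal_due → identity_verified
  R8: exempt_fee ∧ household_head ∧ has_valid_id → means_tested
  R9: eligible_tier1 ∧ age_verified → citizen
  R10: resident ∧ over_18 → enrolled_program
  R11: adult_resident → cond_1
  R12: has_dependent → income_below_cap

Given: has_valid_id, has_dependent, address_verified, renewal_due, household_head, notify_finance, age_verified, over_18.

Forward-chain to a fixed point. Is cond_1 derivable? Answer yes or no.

no

Round 1 fires R12, giving income_below_cap.
Round 2 fires R7, giving identity_verified.
Round 3 fires R3, giving citizen.
Round 4 fires R1, R4, giving exempt_fee, eligible_subsidy.
Round 5 fires R2, R5, R8, giving priority_flag, application_complete, means_tested.
Fixed point reached. cond_1 is concluded only by R11; R11 needs adult_resident (never derived).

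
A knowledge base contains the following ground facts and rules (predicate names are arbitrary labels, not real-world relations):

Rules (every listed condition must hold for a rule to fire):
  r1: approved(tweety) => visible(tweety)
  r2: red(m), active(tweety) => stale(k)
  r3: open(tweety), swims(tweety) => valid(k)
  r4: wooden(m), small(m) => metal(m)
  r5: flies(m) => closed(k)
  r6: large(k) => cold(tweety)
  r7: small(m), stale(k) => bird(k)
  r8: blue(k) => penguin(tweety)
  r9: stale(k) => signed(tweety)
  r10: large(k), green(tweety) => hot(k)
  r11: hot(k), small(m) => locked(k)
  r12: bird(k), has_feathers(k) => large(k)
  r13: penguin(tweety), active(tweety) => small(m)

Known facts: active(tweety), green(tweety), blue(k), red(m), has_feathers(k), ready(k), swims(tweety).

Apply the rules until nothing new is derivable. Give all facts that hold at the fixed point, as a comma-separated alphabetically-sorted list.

[1] r2 [red(m), active(tweety) => stale(k)]; r8 [blue(k) => penguin(tweety)]. ⇒ new: stale(k), penguin(tweety).
[2] r9 [stale(k) => signed(tweety)]; r13 [penguin(tweety), active(tweety) => small(m)]. ⇒ new: signed(tweety), small(m).
[3] r7 [small(m), stale(k) => bird(k)]. ⇒ new: bird(k).
[4] r12 [bird(k), has_feathers(k) => large(k)]. ⇒ new: large(k).
[5] r6 [large(k) => cold(tweety)]; r10 [large(k), green(tweety) => hot(k)]. ⇒ new: cold(tweety), hot(k).
[6] r11 [hot(k), small(m) => locked(k)]. ⇒ new: locked(k).

active(tweety), bird(k), blue(k), cold(tweety), green(tweety), has_feathers(k), hot(k), large(k), locked(k), penguin(tweety), ready(k), red(m), signed(tweety), small(m), stale(k), swims(tweety)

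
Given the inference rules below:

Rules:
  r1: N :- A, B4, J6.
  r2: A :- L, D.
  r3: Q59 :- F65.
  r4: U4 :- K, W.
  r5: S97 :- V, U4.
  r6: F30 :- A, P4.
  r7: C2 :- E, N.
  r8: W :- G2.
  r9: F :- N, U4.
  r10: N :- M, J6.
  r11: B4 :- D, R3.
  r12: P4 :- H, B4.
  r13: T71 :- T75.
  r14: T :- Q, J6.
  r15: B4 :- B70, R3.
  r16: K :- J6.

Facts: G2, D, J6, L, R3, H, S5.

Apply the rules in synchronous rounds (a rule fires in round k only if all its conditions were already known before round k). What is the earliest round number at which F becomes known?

[1] r2 [A :- L, D.]; r8 [W :- G2.]; r11 [B4 :- D, R3.]; r16 [K :- J6.]. ⇒ new: A, W, B4, K.
[2] r1 [N :- A, B4, J6.]; r4 [U4 :- K, W.]; r12 [P4 :- H, B4.]. ⇒ new: N, U4, P4.
[3] r6 [F30 :- A, P4.]; r9 [F :- N, U4.]. ⇒ new: F30, F.
F first appears in round 3.

3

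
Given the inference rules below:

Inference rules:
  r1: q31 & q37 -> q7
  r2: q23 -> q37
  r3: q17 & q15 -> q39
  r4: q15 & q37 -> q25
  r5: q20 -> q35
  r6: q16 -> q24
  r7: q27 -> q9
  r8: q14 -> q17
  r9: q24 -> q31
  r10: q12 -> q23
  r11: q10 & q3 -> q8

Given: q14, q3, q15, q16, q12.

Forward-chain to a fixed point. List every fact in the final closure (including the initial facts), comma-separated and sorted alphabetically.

Round 1: r6 [q16 -> q24]; r8 [q14 -> q17]; r10 [q12 -> q23]. Adds q24, q17, q23.
Round 2: r2 [q23 -> q37]; r3 [q17 & q15 -> q39]; r9 [q24 -> q31]. Adds q37, q39, q31.
Round 3: r1 [q31 & q37 -> q7]; r4 [q15 & q37 -> q25]. Adds q7, q25.

q12, q14, q15, q16, q17, q23, q24, q25, q3, q31, q37, q39, q7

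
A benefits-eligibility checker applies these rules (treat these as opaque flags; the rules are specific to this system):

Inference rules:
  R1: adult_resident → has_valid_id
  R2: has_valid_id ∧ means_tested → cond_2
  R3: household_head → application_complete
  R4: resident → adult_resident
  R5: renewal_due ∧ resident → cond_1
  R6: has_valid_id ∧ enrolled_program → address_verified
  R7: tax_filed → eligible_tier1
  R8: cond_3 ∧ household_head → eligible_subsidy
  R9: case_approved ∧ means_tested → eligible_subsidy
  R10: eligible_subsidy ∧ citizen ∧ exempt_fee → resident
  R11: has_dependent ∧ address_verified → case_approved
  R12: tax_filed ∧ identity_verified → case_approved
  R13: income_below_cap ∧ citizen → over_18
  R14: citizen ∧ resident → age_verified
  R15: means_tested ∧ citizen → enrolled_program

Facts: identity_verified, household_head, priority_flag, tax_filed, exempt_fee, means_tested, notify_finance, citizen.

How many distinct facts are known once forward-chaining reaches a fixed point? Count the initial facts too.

Round 1: R3 [household_head → application_complete]; R7 [tax_filed → eligible_tier1]; R12 [tax_filed ∧ identity_verified → case_approved]; R15 [means_tested ∧ citizen → enrolled_program]. Adds application_complete, eligible_tier1, case_approved, enrolled_program.
Round 2: R9 [case_approved ∧ means_tested → eligible_subsidy]. Adds eligible_subsidy.
Round 3: R10 [eligible_subsidy ∧ citizen ∧ exempt_fee → resident]. Adds resident.
Round 4: R4 [resident → adult_resident]; R14 [citizen ∧ resident → age_verified]. Adds adult_resident, age_verified.
Round 5: R1 [adult_resident → has_valid_id]. Adds has_valid_id.
Round 6: R2 [has_valid_id ∧ means_tested → cond_2]; R6 [has_valid_id ∧ enrolled_program → address_verified]. Adds cond_2, address_verified.
Closure: {address_verified, adult_resident, age_verified, application_complete, case_approved, citizen, cond_2, eligible_subsidy, eligible_tier1, enrolled_program, exempt_fee, has_valid_id, household_head, identity_verified, means_tested, notify_finance, priority_flag, resident, tax_filed} — 19 facts.

19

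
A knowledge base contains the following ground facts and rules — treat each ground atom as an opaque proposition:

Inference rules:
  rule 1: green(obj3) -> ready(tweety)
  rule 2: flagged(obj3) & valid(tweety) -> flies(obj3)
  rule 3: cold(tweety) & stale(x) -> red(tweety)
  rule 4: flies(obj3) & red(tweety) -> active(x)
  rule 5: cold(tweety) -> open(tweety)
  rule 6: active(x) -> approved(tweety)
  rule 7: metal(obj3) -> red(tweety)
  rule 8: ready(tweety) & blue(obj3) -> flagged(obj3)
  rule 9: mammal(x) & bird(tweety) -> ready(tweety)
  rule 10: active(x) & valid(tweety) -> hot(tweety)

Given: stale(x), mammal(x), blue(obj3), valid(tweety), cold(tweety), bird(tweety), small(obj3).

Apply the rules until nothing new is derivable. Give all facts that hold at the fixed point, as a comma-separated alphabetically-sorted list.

active(x), approved(tweety), bird(tweety), blue(obj3), cold(tweety), flagged(obj3), flies(obj3), hot(tweety), mammal(x), open(tweety), ready(tweety), red(tweety), small(obj3), stale(x), valid(tweety)

Round 1 fires rule 3, rule 5, rule 9, giving red(tweety), open(tweety), ready(tweety).
Round 2 fires rule 8, giving flagged(obj3).
Round 3 fires rule 2, giving flies(obj3).
Round 4 fires rule 4, giving active(x).
Round 5 fires rule 6, rule 10, giving approved(tweety), hot(tweety).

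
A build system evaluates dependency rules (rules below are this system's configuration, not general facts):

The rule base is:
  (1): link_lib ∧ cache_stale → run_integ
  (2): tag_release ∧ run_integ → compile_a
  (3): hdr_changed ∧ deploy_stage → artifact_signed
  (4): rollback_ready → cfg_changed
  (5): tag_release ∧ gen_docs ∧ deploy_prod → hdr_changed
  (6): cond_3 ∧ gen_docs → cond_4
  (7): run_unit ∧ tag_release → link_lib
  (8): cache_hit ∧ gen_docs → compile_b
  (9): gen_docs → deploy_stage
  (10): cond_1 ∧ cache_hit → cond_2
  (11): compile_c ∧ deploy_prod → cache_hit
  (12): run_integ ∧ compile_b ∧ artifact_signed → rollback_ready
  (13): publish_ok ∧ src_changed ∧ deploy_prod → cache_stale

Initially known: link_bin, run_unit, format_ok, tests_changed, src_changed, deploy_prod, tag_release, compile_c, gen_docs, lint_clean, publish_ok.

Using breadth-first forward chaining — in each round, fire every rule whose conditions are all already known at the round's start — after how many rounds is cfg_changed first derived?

4

[1] (5) [tag_release ∧ gen_docs ∧ deploy_prod → hdr_changed]; (7) [run_unit ∧ tag_release → link_lib]; (9) [gen_docs → deploy_stage]; (11) [compile_c ∧ deploy_prod → cache_hit]; (13) [publish_ok ∧ src_changed ∧ deploy_prod → cache_stale]. ⇒ new: hdr_changed, link_lib, deploy_stage, cache_hit, cache_stale.
[2] (1) [link_lib ∧ cache_stale → run_integ]; (3) [hdr_changed ∧ deploy_stage → artifact_signed]; (8) [cache_hit ∧ gen_docs → compile_b]. ⇒ new: run_integ, artifact_signed, compile_b.
[3] (2) [tag_release ∧ run_integ → compile_a]; (12) [run_integ ∧ compile_b ∧ artifact_signed → rollback_ready]. ⇒ new: compile_a, rollback_ready.
[4] (4) [rollback_ready → cfg_changed]. ⇒ new: cfg_changed.
cfg_changed first appears in round 4.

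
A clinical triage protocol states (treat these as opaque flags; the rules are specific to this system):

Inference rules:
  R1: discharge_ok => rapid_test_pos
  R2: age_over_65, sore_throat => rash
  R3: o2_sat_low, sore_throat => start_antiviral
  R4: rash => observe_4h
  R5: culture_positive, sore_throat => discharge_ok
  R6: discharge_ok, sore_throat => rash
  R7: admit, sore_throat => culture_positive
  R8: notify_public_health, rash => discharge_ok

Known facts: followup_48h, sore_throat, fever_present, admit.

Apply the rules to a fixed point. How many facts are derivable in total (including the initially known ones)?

Round 1: R7 [admit, sore_throat => culture_positive]. Adds culture_positive.
Round 2: R5 [culture_positive, sore_throat => discharge_ok]. Adds discharge_ok.
Round 3: R1 [discharge_ok => rapid_test_pos]; R6 [discharge_ok, sore_throat => rash]. Adds rapid_test_pos, rash.
Round 4: R4 [rash => observe_4h]. Adds observe_4h.
Closure: {admit, culture_positive, discharge_ok, fever_present, followup_48h, observe_4h, rapid_test_pos, rash, sore_throat} — 9 facts.

9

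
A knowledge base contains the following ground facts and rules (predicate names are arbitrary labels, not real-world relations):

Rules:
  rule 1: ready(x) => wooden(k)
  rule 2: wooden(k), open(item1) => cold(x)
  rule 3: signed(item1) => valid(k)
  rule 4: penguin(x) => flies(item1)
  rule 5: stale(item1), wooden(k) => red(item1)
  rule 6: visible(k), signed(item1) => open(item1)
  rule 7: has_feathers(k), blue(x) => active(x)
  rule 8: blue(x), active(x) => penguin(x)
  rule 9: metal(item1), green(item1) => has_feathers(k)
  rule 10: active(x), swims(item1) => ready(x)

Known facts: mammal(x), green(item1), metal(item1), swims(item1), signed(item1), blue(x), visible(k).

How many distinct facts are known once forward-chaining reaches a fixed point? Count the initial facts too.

Round 1 — rule 3, rule 6, rule 9, derive valid(k), open(item1), has_feathers(k).
Round 2 — rule 7, derive active(x).
Round 3 — rule 8, rule 10, derive penguin(x), ready(x).
Round 4 — rule 1, rule 4, derive wooden(k), flies(item1).
Round 5 — rule 2, derive cold(x).
Closure: {active(x), blue(x), cold(x), flies(item1), green(item1), has_feathers(k), mammal(x), metal(item1), open(item1), penguin(x), ready(x), signed(item1), swims(item1), valid(k), visible(k), wooden(k)} — 16 facts.

16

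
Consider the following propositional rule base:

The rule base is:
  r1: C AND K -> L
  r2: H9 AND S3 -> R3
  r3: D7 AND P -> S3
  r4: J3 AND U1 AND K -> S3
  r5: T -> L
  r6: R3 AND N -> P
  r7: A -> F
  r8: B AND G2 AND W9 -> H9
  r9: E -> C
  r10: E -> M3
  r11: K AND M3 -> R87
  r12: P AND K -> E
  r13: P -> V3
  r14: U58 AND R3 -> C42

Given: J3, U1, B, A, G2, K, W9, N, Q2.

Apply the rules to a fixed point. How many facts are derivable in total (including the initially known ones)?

20

Round 1: r4 [J3 AND U1 AND K -> S3]; r7 [A -> F]; r8 [B AND G2 AND W9 -> H9]. Adds S3, F, H9.
Round 2: r2 [H9 AND S3 -> R3]. Adds R3.
Round 3: r6 [R3 AND N -> P]. Adds P.
Round 4: r12 [P AND K -> E]; r13 [P -> V3]. Adds E, V3.
Round 5: r9 [E -> C]; r10 [E -> M3]. Adds C, M3.
Round 6: r1 [C AND K -> L]; r11 [K AND M3 -> R87]. Adds L, R87.
Closure: {A, B, C, E, F, G2, H9, J3, K, L, M3, N, P, Q2, R3, R87, S3, U1, V3, W9} — 20 facts.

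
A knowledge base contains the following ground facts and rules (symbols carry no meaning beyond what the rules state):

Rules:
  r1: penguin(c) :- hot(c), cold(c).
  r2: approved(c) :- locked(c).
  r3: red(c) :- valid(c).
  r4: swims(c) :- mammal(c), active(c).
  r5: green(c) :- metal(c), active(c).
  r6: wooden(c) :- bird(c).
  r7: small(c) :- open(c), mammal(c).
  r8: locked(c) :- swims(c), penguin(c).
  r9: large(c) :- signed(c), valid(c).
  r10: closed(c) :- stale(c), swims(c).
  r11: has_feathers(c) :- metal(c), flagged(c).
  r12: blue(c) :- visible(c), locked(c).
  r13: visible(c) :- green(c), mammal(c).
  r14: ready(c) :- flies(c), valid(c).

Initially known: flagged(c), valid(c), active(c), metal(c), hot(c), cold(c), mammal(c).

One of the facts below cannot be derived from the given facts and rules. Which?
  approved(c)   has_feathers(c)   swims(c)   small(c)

[1] r1 [penguin(c) :- hot(c), cold(c).]; r3 [red(c) :- valid(c).]; r4 [swims(c) :- mammal(c), active(c).]; r5 [green(c) :- metal(c), active(c).]; r11 [has_feathers(c) :- metal(c), flagged(c).]. ⇒ new: penguin(c), red(c), swims(c), green(c), has_feathers(c).
[2] r8 [locked(c) :- swims(c), penguin(c).]; r13 [visible(c) :- green(c), mammal(c).]. ⇒ new: locked(c), visible(c).
[3] r2 [approved(c) :- locked(c).]; r12 [blue(c) :- visible(c), locked(c).]. ⇒ new: approved(c), blue(c).
Derived: has_feathers(c) (round 1), swims(c) (round 1), approved(c) (round 3). small(c) never appears in any round.

small(c)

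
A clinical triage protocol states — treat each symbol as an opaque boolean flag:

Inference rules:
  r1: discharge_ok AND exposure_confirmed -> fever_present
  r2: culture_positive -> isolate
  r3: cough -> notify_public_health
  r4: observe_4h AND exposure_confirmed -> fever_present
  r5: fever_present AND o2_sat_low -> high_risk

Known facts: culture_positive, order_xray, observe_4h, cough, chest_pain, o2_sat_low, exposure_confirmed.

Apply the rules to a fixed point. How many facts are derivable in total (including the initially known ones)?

11

[1] r2 [culture_positive -> isolate]; r3 [cough -> notify_public_health]; r4 [observe_4h AND exposure_confirmed -> fever_present]. ⇒ new: isolate, notify_public_health, fever_present.
[2] r5 [fever_present AND o2_sat_low -> high_risk]. ⇒ new: high_risk.
Closure: {chest_pain, cough, culture_positive, exposure_confirmed, fever_present, high_risk, isolate, notify_public_health, o2_sat_low, observe_4h, order_xray} — 11 facts.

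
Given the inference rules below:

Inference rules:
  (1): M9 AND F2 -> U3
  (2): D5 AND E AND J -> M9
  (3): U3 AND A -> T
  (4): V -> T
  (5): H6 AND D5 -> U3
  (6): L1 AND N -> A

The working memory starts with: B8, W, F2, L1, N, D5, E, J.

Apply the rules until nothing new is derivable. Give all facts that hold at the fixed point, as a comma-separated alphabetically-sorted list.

Round 1: (2) [D5 AND E AND J -> M9]; (6) [L1 AND N -> A]. Adds M9, A.
Round 2: (1) [M9 AND F2 -> U3]. Adds U3.
Round 3: (3) [U3 AND A -> T]. Adds T.

A, B8, D5, E, F2, J, L1, M9, N, T, U3, W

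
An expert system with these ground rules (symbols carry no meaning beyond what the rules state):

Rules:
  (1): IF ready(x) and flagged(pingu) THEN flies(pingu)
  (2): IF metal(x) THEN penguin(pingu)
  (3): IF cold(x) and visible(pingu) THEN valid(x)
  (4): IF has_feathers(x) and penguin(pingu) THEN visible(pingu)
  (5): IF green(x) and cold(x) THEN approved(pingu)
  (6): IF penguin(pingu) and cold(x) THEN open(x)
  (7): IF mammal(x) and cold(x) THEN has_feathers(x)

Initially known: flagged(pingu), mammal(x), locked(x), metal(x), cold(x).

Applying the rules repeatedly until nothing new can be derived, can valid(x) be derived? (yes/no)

Round 1: (2) [IF metal(x) THEN penguin(pingu)]; (7) [IF mammal(x) and cold(x) THEN has_feathers(x)]. Adds penguin(pingu), has_feathers(x).
Round 2: (4) [IF has_feathers(x) and penguin(pingu) THEN visible(pingu)]; (6) [IF penguin(pingu) and cold(x) THEN open(x)]. Adds visible(pingu), open(x).
Round 3: (3) [IF cold(x) and visible(pingu) THEN valid(x)]. Adds valid(x).
valid(x) appears in round 3, so it is derivable.

yes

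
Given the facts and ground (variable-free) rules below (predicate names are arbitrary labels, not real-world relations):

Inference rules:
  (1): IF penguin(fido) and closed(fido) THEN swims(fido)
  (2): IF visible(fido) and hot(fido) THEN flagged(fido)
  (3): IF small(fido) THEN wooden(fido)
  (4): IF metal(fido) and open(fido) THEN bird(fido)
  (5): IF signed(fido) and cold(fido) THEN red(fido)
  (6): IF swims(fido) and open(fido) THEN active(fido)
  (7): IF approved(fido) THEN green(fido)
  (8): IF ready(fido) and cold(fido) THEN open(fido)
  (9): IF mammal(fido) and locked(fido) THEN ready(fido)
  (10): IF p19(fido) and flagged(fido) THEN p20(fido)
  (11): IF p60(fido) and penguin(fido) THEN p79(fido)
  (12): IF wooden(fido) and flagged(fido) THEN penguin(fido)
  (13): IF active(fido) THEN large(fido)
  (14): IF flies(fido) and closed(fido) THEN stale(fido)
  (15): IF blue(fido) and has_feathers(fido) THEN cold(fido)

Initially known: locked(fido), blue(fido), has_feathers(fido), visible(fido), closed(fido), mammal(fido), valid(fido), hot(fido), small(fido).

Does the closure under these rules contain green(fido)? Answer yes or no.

no

[1] (2) [IF visible(fido) and hot(fido) THEN flagged(fido)]; (3) [IF small(fido) THEN wooden(fido)]; (9) [IF mammal(fido) and locked(fido) THEN ready(fido)]; (15) [IF blue(fido) and has_feathers(fido) THEN cold(fido)]. ⇒ new: flagged(fido), wooden(fido), ready(fido), cold(fido).
[2] (8) [IF ready(fido) and cold(fido) THEN open(fido)]; (12) [IF wooden(fido) and flagged(fido) THEN penguin(fido)]. ⇒ new: open(fido), penguin(fido).
[3] (1) [IF penguin(fido) and closed(fido) THEN swims(fido)]. ⇒ new: swims(fido).
[4] (6) [IF swims(fido) and open(fido) THEN active(fido)]. ⇒ new: active(fido).
[5] (13) [IF active(fido) THEN large(fido)]. ⇒ new: large(fido).
Fixed point reached. green(fido) is concluded only by (7); (7) needs approved(fido) (never derived).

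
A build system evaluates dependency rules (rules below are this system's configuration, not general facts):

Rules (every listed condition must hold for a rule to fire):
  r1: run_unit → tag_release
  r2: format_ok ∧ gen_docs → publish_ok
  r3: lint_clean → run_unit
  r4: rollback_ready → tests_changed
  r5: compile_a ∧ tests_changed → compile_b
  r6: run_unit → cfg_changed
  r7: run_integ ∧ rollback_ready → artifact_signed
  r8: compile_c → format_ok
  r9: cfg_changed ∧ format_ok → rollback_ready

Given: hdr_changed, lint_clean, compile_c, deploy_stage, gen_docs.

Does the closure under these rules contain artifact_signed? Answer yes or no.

Round 1: r3 [lint_clean → run_unit]; r8 [compile_c → format_ok]. Adds run_unit, format_ok.
Round 2: r1 [run_unit → tag_release]; r2 [format_ok ∧ gen_docs → publish_ok]; r6 [run_unit → cfg_changed]. Adds tag_release, publish_ok, cfg_changed.
Round 3: r9 [cfg_changed ∧ format_ok → rollback_ready]. Adds rollback_ready.
Round 4: r4 [rollback_ready → tests_changed]. Adds tests_changed.
Fixed point reached. artifact_signed is concluded only by r7; r7 needs run_integ (never derived).

no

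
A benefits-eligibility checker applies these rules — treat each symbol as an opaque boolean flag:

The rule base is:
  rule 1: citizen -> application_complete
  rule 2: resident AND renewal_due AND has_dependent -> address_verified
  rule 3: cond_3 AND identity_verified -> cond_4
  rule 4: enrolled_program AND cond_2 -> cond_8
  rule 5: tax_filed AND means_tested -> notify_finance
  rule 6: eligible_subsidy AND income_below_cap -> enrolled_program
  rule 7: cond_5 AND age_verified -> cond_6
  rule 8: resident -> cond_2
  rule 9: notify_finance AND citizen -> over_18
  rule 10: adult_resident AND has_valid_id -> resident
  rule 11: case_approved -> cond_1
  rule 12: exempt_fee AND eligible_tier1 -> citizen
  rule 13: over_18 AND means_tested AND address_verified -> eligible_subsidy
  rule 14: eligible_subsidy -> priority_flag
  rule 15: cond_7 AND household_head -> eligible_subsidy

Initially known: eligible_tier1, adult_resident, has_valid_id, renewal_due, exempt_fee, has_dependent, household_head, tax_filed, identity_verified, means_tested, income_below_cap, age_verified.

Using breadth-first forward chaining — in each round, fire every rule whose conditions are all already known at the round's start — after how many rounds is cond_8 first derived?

Round 1 fires rule 5, rule 10, rule 12, giving notify_finance, resident, citizen.
Round 2 fires rule 1, rule 2, rule 8, rule 9, giving application_complete, address_verified, cond_2, over_18.
Round 3 fires rule 13, giving eligible_subsidy.
Round 4 fires rule 6, rule 14, giving enrolled_program, priority_flag.
Round 5 fires rule 4, giving cond_8.
cond_8 first appears in round 5.

5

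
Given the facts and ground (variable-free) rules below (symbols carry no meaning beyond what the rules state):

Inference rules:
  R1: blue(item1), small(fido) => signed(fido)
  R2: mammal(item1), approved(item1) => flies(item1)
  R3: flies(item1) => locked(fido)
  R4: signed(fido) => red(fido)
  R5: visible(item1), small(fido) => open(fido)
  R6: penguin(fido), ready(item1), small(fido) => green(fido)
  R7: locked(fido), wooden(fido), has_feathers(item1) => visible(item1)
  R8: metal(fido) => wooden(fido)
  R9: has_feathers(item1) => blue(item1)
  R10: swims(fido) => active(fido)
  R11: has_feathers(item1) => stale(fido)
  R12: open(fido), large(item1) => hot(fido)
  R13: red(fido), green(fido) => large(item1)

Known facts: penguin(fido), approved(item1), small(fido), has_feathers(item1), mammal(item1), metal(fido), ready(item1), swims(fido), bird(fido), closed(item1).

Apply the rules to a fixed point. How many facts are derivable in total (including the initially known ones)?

23

Round 1: R2 [mammal(item1), approved(item1) => flies(item1)]; R6 [penguin(fido), ready(item1), small(fido) => green(fido)]; R8 [metal(fido) => wooden(fido)]; R9 [has_feathers(item1) => blue(item1)]; R10 [swims(fido) => active(fido)]; R11 [has_feathers(item1) => stale(fido)]. New: flies(item1), green(fido), wooden(fido), blue(item1), active(fido), stale(fido).
Round 2: R1 [blue(item1), small(fido) => signed(fido)]; R3 [flies(item1) => locked(fido)]. New: signed(fido), locked(fido).
Round 3: R4 [signed(fido) => red(fido)]; R7 [locked(fido), wooden(fido), has_feathers(item1) => visible(item1)]. New: red(fido), visible(item1).
Round 4: R5 [visible(item1), small(fido) => open(fido)]; R13 [red(fido), green(fido) => large(item1)]. New: open(fido), large(item1).
Round 5: R12 [open(fido), large(item1) => hot(fido)]. New: hot(fido).
Closure: {active(fido), approved(item1), bird(fido), blue(item1), closed(item1), flies(item1), green(fido), has_feathers(item1), hot(fido), large(item1), locked(fido), mammal(item1), metal(fido), open(fido), penguin(fido), ready(item1), red(fido), signed(fido), small(fido), stale(fido), swims(fido), visible(item1), wooden(fido)} — 23 facts.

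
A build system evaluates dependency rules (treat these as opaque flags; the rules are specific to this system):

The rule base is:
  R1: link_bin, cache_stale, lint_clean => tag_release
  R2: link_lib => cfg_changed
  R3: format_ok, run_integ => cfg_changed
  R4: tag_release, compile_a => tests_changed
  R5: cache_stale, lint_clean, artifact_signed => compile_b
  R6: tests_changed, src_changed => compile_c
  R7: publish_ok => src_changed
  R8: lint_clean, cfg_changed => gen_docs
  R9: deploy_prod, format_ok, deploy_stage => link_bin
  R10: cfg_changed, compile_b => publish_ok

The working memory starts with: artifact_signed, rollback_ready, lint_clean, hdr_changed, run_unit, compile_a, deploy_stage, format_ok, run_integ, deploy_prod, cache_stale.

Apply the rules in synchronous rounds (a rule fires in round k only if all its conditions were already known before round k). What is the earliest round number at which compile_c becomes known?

4

[1] R3 [format_ok, run_integ => cfg_changed]; R5 [cache_stale, lint_clean, artifact_signed => compile_b]; R9 [deploy_prod, format_ok, deploy_stage => link_bin]. ⇒ new: cfg_changed, compile_b, link_bin.
[2] R1 [link_bin, cache_stale, lint_clean => tag_release]; R8 [lint_clean, cfg_changed => gen_docs]; R10 [cfg_changed, compile_b => publish_ok]. ⇒ new: tag_release, gen_docs, publish_ok.
[3] R4 [tag_release, compile_a => tests_changed]; R7 [publish_ok => src_changed]. ⇒ new: tests_changed, src_changed.
[4] R6 [tests_changed, src_changed => compile_c]. ⇒ new: compile_c.
compile_c first appears in round 4.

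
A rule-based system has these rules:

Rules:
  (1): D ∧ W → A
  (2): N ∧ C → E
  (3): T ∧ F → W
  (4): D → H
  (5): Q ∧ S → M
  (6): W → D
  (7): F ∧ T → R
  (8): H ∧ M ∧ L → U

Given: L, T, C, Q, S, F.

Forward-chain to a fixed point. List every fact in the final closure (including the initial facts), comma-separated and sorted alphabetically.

A, C, D, F, H, L, M, Q, R, S, T, U, W

[1] (3) [T ∧ F → W]; (5) [Q ∧ S → M]; (7) [F ∧ T → R]. ⇒ new: W, M, R.
[2] (6) [W → D]. ⇒ new: D.
[3] (1) [D ∧ W → A]; (4) [D → H]. ⇒ new: A, H.
[4] (8) [H ∧ M ∧ L → U]. ⇒ new: U.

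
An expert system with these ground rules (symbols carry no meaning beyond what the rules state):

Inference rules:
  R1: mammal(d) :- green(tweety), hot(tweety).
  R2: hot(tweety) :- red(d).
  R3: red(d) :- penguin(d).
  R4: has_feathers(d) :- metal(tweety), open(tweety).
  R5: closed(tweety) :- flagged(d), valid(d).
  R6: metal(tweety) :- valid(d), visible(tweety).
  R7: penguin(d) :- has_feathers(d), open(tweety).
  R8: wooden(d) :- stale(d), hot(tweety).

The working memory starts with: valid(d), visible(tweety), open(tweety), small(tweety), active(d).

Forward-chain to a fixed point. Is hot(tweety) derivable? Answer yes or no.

yes

[1] R6 [metal(tweety) :- valid(d), visible(tweety).]. ⇒ new: metal(tweety).
[2] R4 [has_feathers(d) :- metal(tweety), open(tweety).]. ⇒ new: has_feathers(d).
[3] R7 [penguin(d) :- has_feathers(d), open(tweety).]. ⇒ new: penguin(d).
[4] R3 [red(d) :- penguin(d).]. ⇒ new: red(d).
[5] R2 [hot(tweety) :- red(d).]. ⇒ new: hot(tweety).
hot(tweety) appears in round 5, so it is derivable.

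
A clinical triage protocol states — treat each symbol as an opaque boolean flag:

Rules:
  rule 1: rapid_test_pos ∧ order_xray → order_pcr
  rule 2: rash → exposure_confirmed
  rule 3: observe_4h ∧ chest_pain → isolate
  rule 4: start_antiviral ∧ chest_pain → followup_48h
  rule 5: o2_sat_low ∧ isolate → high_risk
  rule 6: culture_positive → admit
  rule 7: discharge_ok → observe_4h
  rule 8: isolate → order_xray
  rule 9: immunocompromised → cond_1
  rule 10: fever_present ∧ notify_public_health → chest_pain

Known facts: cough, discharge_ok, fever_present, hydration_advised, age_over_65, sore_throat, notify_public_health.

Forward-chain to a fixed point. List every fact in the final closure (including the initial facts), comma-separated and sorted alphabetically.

Round 1 fires rule 7, rule 10, giving observe_4h, chest_pain.
Round 2 fires rule 3, giving isolate.
Round 3 fires rule 8, giving order_xray.

age_over_65, chest_pain, cough, discharge_ok, fever_present, hydration_advised, isolate, notify_public_health, observe_4h, order_xray, sore_throat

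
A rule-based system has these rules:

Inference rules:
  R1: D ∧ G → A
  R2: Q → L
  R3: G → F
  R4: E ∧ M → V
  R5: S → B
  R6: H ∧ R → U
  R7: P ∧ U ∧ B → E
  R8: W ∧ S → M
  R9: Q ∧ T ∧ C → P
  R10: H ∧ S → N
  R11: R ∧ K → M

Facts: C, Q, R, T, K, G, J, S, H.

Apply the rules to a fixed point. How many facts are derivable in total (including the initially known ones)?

Round 1 — R2, R3, R5, R6, R9, R10, R11, derive L, F, B, U, P, N, M.
Round 2 — R7, derive E.
Round 3 — R4, derive V.
Closure: {B, C, E, F, G, H, J, K, L, M, N, P, Q, R, S, T, U, V} — 18 facts.

18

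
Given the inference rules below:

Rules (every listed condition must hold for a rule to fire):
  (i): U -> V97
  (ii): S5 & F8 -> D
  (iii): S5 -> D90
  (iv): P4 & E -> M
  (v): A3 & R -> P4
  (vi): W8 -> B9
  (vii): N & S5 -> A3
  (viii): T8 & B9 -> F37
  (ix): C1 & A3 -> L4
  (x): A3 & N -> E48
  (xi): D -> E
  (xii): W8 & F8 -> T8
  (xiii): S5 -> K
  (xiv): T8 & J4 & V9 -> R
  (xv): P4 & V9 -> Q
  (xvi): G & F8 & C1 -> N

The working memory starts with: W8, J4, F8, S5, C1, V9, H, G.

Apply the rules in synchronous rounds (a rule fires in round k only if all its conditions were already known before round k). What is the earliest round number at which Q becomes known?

Round 1: (ii) [S5 & F8 -> D]; (iii) [S5 -> D90]; (vi) [W8 -> B9]; (xii) [W8 & F8 -> T8]; (xiii) [S5 -> K]; (xvi) [G & F8 & C1 -> N]. Adds D, D90, B9, T8, K, N.
Round 2: (vii) [N & S5 -> A3]; (viii) [T8 & B9 -> F37]; (xi) [D -> E]; (xiv) [T8 & J4 & V9 -> R]. Adds A3, F37, E, R.
Round 3: (v) [A3 & R -> P4]; (ix) [C1 & A3 -> L4]; (x) [A3 & N -> E48]. Adds P4, L4, E48.
Round 4: (iv) [P4 & E -> M]; (xv) [P4 & V9 -> Q]. Adds M, Q.
Q first appears in round 4.

4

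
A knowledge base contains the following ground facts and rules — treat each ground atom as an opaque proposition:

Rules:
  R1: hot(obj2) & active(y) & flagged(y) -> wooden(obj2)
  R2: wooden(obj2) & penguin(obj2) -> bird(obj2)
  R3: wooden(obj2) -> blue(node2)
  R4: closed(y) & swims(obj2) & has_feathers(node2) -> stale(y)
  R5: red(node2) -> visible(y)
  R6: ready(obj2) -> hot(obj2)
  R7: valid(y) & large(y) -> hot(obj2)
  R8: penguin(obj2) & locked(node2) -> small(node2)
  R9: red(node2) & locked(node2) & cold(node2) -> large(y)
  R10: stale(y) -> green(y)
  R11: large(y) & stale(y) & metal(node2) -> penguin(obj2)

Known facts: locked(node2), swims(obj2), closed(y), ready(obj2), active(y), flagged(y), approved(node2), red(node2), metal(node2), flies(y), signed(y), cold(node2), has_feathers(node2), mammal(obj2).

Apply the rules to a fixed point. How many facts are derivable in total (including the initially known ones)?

24

[1] R4 [closed(y) & swims(obj2) & has_feathers(node2) -> stale(y)]; R5 [red(node2) -> visible(y)]; R6 [ready(obj2) -> hot(obj2)]; R9 [red(node2) & locked(node2) & cold(node2) -> large(y)]. ⇒ new: stale(y), visible(y), hot(obj2), large(y).
[2] R1 [hot(obj2) & active(y) & flagged(y) -> wooden(obj2)]; R10 [stale(y) -> green(y)]; R11 [large(y) & stale(y) & metal(node2) -> penguin(obj2)]. ⇒ new: wooden(obj2), green(y), penguin(obj2).
[3] R2 [wooden(obj2) & penguin(obj2) -> bird(obj2)]; R3 [wooden(obj2) -> blue(node2)]; R8 [penguin(obj2) & locked(node2) -> small(node2)]. ⇒ new: bird(obj2), blue(node2), small(node2).
Closure: {active(y), approved(node2), bird(obj2), blue(node2), closed(y), cold(node2), flagged(y), flies(y), green(y), has_feathers(node2), hot(obj2), large(y), locked(node2), mammal(obj2), metal(node2), penguin(obj2), ready(obj2), red(node2), signed(y), small(node2), stale(y), swims(obj2), visible(y), wooden(obj2)} — 24 facts.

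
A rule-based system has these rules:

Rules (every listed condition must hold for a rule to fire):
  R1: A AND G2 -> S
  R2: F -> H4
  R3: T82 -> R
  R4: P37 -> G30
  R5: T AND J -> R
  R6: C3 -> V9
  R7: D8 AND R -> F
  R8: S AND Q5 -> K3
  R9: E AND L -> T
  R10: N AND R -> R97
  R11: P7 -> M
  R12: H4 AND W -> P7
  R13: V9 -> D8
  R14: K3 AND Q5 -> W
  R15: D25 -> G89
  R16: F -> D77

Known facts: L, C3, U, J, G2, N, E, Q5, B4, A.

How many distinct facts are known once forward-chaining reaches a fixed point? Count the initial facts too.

Round 1: R1 [A AND G2 -> S]; R6 [C3 -> V9]; R9 [E AND L -> T]. Adds S, V9, T.
Round 2: R5 [T AND J -> R]; R8 [S AND Q5 -> K3]; R13 [V9 -> D8]. Adds R, K3, D8.
Round 3: R7 [D8 AND R -> F]; R10 [N AND R -> R97]; R14 [K3 AND Q5 -> W]. Adds F, R97, W.
Round 4: R2 [F -> H4]; R16 [F -> D77]. Adds H4, D77.
Round 5: R12 [H4 AND W -> P7]. Adds P7.
Round 6: R11 [P7 -> M]. Adds M.
Closure: {A, B4, C3, D77, D8, E, F, G2, H4, J, K3, L, M, N, P7, Q5, R, R97, S, T, U, V9, W} — 23 facts.

23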